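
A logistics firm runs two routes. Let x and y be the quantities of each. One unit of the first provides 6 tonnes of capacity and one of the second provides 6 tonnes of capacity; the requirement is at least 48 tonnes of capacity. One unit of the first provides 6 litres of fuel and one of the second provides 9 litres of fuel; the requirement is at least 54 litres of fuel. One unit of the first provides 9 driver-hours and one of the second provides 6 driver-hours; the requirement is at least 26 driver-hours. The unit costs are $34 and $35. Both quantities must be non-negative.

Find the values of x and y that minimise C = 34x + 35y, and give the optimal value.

x = 6, y = 2, minimum C = 274

Vertices and C = 34x + 35y:
  (0, 8) → C = 280
  (9, 0) → C = 306
  (6, 2) → C = 274
The feasible region is unbounded (it extends along (0, 1), (1, 0)), but C strictly increases along every unbounded feasible direction, so there is no improving ray and the minimum is attained at a vertex.

The optimum lies where 6x + 6y = 48 and 6x + 9y = 54.
Solving simultaneously gives x = 6, y = 2.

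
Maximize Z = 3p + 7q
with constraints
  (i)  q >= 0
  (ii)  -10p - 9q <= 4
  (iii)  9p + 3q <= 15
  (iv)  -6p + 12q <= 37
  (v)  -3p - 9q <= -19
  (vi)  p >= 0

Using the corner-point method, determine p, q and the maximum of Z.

The optimum lies where 9p + 3q = 15 and -6p + 12q = 37.
Solving simultaneously gives p = 23/42, q = 47/14.

p = 23/42, q = 47/14, maximum Z = 176/7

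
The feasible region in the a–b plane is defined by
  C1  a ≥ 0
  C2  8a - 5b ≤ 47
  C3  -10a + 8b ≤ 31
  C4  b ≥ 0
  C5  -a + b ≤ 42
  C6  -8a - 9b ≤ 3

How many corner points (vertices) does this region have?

Of the 15 pairwise boundary intersections, those satisfying every inequality are:
  (0, 31/8)
  (0, 0)
  (531/14, 359/7)
  (47/8, 0)

4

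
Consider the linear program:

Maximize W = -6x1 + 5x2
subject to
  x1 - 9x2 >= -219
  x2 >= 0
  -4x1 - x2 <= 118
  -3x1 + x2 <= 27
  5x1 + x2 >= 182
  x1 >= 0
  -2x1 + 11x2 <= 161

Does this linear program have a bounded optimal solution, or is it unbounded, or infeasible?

Vertices and W = -6x1 + 5x2:
  (960/7, 277/7) → W = -625
  (182/5, 0) → W = -1092/5
  (1841/57, 1169/57) → W = -5201/57
The feasible region has finitely many vertices and no improving ray; the maximum is -5201/57 at (1841/57, 1169/57).

bounded optimum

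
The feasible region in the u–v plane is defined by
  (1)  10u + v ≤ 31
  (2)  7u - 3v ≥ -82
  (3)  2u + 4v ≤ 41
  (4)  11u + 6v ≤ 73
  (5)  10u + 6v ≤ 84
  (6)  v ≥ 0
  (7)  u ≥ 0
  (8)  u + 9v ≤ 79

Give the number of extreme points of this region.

5

Pairwise boundary intersections that survive every other constraint:
  (113/49, 389/49)
  (31/10, 0)
  (61/31, 796/93)
  (0, 0)
  (0, 79/9)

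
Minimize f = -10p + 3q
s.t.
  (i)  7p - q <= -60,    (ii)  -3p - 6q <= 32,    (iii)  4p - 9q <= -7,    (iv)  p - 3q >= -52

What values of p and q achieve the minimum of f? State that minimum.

p = -392/45, q = -44/45, minimum f = 3788/45

Corner points and f = -10p + 3q:
  (-392/45, -44/45) → f = 3788/45
  (-32/5, 76/5) → f = 548/5
  (-136/5, 124/15) → f = 1484/5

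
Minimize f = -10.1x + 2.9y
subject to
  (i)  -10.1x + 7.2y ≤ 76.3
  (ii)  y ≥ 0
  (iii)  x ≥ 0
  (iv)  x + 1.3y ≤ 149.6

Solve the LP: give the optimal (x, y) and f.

Corner points and f = -10.1x + 2.9y:
  (0, 763/72) → f = 22127/720
  (5147/107, 8354/107) → f = -277581/1070
  (0, 0) → f = 0
  (748/5, 0) → f = -37774/25

x = 149.6, y = 0, minimum f = -1510.96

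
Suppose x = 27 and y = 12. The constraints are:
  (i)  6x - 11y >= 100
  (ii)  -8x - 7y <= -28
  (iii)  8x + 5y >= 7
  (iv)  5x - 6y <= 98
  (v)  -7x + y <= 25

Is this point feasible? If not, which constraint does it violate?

not feasible — violates (i)

Constraint (i): 6x - 11y = 30, which is not ≥ 100. All other constraints are satisfied.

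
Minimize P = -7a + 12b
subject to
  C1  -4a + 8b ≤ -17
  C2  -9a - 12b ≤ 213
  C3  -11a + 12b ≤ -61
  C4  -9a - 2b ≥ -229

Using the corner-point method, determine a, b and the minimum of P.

a = 529/15, b = -221/5, minimum P = -11659/15

Corner points and P = -7a + 12b:
  (71/10, 57/40) → P = -163/5
  (933/40, 763/80) → P = -1953/40
  (-38/5, -241/20) → P = -457/5
  (529/15, -221/5) → P = -11659/15

The binding constraints are -9a - 12b = 213 and -9a - 2b = -229.
Solving simultaneously gives a = 529/15, b = -221/5.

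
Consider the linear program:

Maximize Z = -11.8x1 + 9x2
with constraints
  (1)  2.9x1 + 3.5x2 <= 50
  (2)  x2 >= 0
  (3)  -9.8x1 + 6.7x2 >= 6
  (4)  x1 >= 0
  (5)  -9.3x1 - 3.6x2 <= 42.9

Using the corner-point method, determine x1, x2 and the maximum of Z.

x1 = 0, x2 = 100/7, maximum Z = 900/7

Corner points and Z = -11.8x1 + 9x2:
  (31400/5373, 50740/5373) → Z = 86140/5373
  (0, 100/7) → Z = 900/7
  (0, 60/67) → Z = 540/67

The binding constraints are 2.9x1 + 3.5x2 = 50 and x1 = 0.
Solving simultaneously gives x1 = 0, x2 = 100/7.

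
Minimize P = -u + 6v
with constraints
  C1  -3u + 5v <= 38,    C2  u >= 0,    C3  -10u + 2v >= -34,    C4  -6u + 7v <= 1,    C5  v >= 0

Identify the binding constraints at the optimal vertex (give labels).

Feasible corners and P = -u + 6v:
  (0, 1/7) → P = 6/7
  (0, 0) → P = 0
  (120/29, 107/29) → P = 18
  (17/5, 0) → P = -17/5

The minimum is at (17/5, 0). Substituting into each constraint, equality holds for C3 and C5; the remaining constraints have slack.

C3 and C5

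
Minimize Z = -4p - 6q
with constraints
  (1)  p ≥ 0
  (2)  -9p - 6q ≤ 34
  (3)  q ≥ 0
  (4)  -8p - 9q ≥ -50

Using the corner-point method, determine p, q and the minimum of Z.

p = 0, q = 50/9, minimum Z = -100/3

Extreme points and Z = -4p - 6q:
  (0, 0) → Z = 0
  (0, 50/9) → Z = -100/3
  (25/4, 0) → Z = -25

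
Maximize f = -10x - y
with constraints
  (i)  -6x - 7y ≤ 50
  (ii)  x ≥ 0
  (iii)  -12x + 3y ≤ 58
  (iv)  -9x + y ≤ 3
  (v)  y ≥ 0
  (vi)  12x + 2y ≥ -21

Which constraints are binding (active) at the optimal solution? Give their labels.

Feasible corners and f = -10x - y:
  (0, 3) → f = -3
  (0, 0) → f = 0
  (49/15, 162/5) → f = -976/15
The feasible region is unbounded (it extends along (1, 0), (1, 4)), but f strictly decreases along every unbounded feasible direction, so there is no improving ray and the maximum is attained at a vertex.

The maximum is at (0, 0). Substituting into each constraint, equality holds for (ii) and (v); the remaining constraints have slack.

(ii) and (v)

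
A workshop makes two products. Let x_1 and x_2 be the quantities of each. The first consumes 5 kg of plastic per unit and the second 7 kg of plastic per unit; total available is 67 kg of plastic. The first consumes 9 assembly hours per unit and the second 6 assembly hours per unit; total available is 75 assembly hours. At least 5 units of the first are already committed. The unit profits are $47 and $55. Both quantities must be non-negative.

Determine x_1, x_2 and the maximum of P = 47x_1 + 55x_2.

x_1 = 5, x_2 = 5, maximum P = 510

Extreme points and P = 47x_1 + 55x_2:
  (25/3, 0) → P = 1175/3
  (5, 0) → P = 235
  (5, 5) → P = 510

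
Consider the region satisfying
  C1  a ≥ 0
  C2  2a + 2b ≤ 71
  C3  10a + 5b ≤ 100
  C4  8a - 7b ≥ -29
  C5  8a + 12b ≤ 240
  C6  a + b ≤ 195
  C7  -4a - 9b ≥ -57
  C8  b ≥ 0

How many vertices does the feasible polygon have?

5

Pairwise boundary intersections that survive every other constraint:
  (0, 29/7)
  (0, 0)
  (123/14, 17/7)
  (10, 0)
  (69/50, 143/25)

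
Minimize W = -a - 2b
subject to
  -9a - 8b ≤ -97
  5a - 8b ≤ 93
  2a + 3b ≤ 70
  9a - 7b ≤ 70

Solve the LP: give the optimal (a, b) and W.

Extreme points and W = -a - 2b:
  (-269/11, 436/11) → W = -603/11
  (413/45, 9/5) → W = -115/9
  (700/41, 490/41) → W = -1680/41

a = -269/11, b = 436/11, minimum W = -603/11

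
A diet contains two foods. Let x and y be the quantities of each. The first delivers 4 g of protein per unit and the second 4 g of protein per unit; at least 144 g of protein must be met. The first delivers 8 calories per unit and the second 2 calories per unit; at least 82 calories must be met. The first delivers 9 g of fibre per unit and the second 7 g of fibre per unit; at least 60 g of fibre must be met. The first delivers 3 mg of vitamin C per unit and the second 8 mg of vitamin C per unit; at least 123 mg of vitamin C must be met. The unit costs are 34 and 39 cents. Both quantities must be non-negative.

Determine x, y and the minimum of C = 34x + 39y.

Corner points and C = 34x + 39y:
  (0, 41) → C = 1599
  (41, 0) → C = 1394
  (5/3, 103/3) → C = 4187/3
  (33, 3) → C = 1239
The feasible region is unbounded (it extends along (0, 1), (1, 0)), but C strictly increases along every unbounded feasible direction, so there is no improving ray and the minimum is attained at a vertex.

The optimum lies where 4x + 4y = 144 and 3x + 8y = 123.
Solving simultaneously gives x = 33, y = 3.

x = 33, y = 3, minimum C = 1239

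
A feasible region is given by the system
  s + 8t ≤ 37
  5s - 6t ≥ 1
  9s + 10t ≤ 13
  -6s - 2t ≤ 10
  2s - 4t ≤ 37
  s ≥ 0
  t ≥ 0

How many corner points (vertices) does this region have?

Of the 21 pairwise boundary intersections, those satisfying every inequality are:
  (11/13, 7/13)
  (1/5, 0)
  (13/9, 0)

3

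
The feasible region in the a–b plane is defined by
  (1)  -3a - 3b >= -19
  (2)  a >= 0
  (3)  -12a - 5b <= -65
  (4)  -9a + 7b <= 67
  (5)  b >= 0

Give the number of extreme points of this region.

Pairwise boundary intersections that survive every other constraint:
  (100/21, 11/7)
  (19/3, 0)
  (65/12, 0)

3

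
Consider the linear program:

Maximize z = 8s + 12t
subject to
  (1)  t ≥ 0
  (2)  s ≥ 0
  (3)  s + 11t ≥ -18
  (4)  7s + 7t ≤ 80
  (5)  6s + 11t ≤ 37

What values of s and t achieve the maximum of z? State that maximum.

Feasible corners and z = 8s + 12t:
  (0, 0) → z = 0
  (37/6, 0) → z = 148/3
  (0, 37/11) → z = 444/11

s = 37/6, t = 0, maximum z = 148/3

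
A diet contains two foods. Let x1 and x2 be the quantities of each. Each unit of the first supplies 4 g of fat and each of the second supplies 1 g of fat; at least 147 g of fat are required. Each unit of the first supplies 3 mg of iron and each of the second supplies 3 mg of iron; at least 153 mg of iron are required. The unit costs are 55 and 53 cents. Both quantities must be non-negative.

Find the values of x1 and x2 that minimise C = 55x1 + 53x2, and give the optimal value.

x1 = 32, x2 = 19, minimum C = 2767

Vertices and C = 55x1 + 53x2:
  (0, 147) → C = 7791
  (51, 0) → C = 2805
  (32, 19) → C = 2767
The feasible region is unbounded (it extends along (0, 1), (1, 0)), but C strictly increases along every unbounded feasible direction, so there is no improving ray and the minimum is attained at a vertex.

At the optimal vertex, 4x1 + x2 = 147 and 3x1 + 3x2 = 153.
Solving simultaneously gives x1 = 32, x2 = 19.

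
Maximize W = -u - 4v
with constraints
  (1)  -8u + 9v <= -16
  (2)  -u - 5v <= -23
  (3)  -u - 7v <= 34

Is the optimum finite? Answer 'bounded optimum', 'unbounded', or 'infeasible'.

bounded optimum

Vertices and W = -u - 4v:
  (41/7, 24/7) → W = -137/7
  (331/2, -57/2) → W = -103/2
The feasible region has finitely many vertices and no improving ray; the maximum is -137/7 at (41/7, 24/7).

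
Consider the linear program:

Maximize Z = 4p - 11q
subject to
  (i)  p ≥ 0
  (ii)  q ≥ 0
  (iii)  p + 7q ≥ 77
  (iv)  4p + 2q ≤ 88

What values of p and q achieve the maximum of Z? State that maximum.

p = 231/13, q = 110/13, maximum Z = -22

The optimum lies where p + 7q = 77 and 4p + 2q = 88.
Solving simultaneously gives p = 231/13, q = 110/13.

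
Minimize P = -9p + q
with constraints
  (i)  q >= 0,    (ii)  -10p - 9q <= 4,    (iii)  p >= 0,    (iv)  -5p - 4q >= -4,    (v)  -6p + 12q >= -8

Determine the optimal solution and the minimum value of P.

p = 4/5, q = 0, minimum P = -36/5

Feasible corners and P = -9p + q:
  (0, 0) → P = 0
  (4/5, 0) → P = -36/5
  (0, 1) → P = 1

The binding constraints are q = 0 and -5p - 4q = -4.
Solving simultaneously gives p = 4/5, q = 0.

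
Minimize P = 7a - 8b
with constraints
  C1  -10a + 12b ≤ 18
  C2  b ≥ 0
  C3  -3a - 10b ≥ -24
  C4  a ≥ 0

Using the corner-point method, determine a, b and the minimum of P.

Extreme points and P = 7a - 8b:
  (27/34, 147/68) → P = -399/34
  (0, 3/2) → P = -12
  (8, 0) → P = 56
  (0, 0) → P = 0

a = 0, b = 3/2, minimum P = -12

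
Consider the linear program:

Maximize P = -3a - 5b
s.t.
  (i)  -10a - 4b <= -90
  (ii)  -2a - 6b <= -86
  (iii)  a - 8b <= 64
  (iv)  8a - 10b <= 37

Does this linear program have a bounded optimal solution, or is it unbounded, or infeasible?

Feasible corners and P = -3a - 5b:
  (49/13, 170/13) → P = -997/13
  (541/34, 307/34) → P = -1579/17
The feasible region has finitely many vertices and no improving ray; the maximum is -997/13 at (49/13, 170/13).

bounded optimum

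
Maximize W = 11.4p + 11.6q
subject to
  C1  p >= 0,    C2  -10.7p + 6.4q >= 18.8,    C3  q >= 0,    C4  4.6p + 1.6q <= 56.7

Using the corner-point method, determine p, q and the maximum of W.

p = 0, q = 35.4375, maximum W = 411.075

Extreme points and W = 11.4p + 11.6q:
  (0, 47/16) → W = 1363/40
  (0, 567/16) → W = 16443/40
  (2080/291, 69317/4656) → W = 2958673/11640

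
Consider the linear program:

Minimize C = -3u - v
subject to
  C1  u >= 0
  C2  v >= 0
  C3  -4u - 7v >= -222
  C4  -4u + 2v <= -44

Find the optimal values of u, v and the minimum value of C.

u = 111/2, v = 0, minimum C = -333/2

At the optimal vertex, v = 0 and -4u - 7v = -222.
Solving simultaneously gives u = 111/2, v = 0.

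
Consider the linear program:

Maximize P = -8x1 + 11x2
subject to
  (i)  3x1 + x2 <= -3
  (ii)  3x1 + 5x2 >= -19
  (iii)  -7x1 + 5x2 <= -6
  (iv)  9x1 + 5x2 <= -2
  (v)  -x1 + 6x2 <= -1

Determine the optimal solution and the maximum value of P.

x1 = -9/22, x2 = -39/22, maximum P = -357/22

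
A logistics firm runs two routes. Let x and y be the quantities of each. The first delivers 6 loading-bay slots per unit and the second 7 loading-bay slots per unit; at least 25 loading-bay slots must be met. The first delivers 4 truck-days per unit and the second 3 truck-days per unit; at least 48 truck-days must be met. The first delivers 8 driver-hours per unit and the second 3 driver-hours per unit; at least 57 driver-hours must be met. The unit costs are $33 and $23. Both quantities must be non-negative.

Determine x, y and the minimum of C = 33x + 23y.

Vertices and C = 33x + 23y:
  (0, 19) → C = 437
  (12, 0) → C = 396
  (9/4, 13) → C = 1493/4
The feasible region is unbounded (it extends along (0, 1), (1, 0)), but C strictly increases along every unbounded feasible direction, so there is no improving ray and the minimum is attained at a vertex.

The optimum lies where 4x + 3y = 48 and 8x + 3y = 57.
Solving simultaneously gives x = 9/4, y = 13.

x = 9/4, y = 13, minimum C = 1493/4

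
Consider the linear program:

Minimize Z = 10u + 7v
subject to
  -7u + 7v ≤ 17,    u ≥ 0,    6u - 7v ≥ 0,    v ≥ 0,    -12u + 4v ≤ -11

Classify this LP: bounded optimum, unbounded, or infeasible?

Corner points and Z = 10u + 7v:
  (77/60, 11/10) → Z = 308/15
  (11/12, 0) → Z = 55/6
The feasible region has finitely many vertices and no improving ray; the minimum is 55/6 at (11/12, 0).

bounded optimum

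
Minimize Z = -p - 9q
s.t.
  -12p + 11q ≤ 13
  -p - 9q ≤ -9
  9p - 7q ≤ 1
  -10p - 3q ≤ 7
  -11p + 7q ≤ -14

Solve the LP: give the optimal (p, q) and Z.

p = 34/5, q = 43/5, minimum Z = -421/5

Feasible corners and Z = -p - 9q:
  (34/5, 43/5) → Z = -421/5
  (245/37, 311/37) → Z = -3044/37
  (13/2, 115/14) → Z = -563/7

The binding constraints are -12p + 11q = 13 and 9p - 7q = 1.
Solving simultaneously gives p = 34/5, q = 43/5.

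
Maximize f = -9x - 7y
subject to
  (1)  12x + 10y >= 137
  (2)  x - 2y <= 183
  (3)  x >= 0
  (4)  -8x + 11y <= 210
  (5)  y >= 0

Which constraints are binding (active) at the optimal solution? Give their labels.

Feasible corners and f = -9x - 7y:
  (0, 137/10) → f = -959/10
  (137/12, 0) → f = -411/4
  (183, 0) → f = -1647
  (0, 210/11) → f = -1470/11
The feasible region is unbounded (it extends along (2, 1), (11, 8)), but f strictly decreases along every unbounded feasible direction, so there is no improving ray and the maximum is attained at a vertex.

The maximum is at (0, 137/10). Substituting into each constraint, equality holds for (1) and (3); the remaining constraints have slack.

(1) and (3)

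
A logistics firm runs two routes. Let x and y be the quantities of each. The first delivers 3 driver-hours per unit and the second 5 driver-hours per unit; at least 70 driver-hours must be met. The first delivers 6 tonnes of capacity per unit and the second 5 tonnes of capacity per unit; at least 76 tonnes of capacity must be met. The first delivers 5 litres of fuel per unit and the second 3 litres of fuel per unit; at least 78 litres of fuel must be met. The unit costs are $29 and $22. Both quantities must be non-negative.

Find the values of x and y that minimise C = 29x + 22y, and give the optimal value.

Vertices and C = 29x + 22y:
  (0, 26) → C = 572
  (70/3, 0) → C = 2030/3
  (45/4, 29/4) → C = 1943/4
The feasible region is unbounded (it extends along (0, 1), (1, 0)), but C strictly increases along every unbounded feasible direction, so there is no improving ray and the minimum is attained at a vertex.

At the optimal vertex, 3x + 5y = 70 and 5x + 3y = 78.
Solving simultaneously gives x = 45/4, y = 29/4.

x = 45/4, y = 29/4, minimum C = 1943/4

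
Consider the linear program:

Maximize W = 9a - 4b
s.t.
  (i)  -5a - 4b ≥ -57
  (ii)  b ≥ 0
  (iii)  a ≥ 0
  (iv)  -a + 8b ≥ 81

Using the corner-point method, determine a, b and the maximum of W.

a = 3, b = 21/2, maximum W = -15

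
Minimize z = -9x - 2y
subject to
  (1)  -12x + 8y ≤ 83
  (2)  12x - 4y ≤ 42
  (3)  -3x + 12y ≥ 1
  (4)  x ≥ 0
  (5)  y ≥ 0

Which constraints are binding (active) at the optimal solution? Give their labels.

Corner points and z = -9x - 2y:
  (167/12, 125/4) → z = -751/4
  (0, 83/8) → z = -83/4
  (127/33, 23/22) → z = -404/11
  (0, 1/12) → z = -1/6

The minimum is at (167/12, 125/4). Substituting into each constraint, equality holds for (1) and (2); the remaining constraints have slack.

(1) and (2)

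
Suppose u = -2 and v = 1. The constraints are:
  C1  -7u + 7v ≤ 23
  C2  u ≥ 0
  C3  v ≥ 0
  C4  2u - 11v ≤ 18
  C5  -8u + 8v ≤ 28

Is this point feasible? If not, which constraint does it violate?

Constraint C2: u = -2, which is not ≥ 0. All other constraints are satisfied.

not feasible — violates C2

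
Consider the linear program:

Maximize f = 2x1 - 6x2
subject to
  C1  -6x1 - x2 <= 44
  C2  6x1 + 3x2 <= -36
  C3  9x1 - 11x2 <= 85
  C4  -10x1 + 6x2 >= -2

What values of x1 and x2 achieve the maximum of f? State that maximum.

x1 = -131/23, x2 = -226/23, maximum f = 1094/23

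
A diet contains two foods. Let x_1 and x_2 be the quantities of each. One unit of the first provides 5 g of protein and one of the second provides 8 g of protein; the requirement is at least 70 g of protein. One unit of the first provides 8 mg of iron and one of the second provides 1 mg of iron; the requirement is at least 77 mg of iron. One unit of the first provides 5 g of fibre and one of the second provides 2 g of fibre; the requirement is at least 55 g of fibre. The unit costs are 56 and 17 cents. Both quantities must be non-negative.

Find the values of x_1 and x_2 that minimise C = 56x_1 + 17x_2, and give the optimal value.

x_1 = 9, x_2 = 5, minimum C = 589

Extreme points and C = 56x_1 + 17x_2:
  (0, 77) → C = 1309
  (14, 0) → C = 784
  (10, 5/2) → C = 1205/2
  (9, 5) → C = 589
The feasible region is unbounded (it extends along (0, 1), (1, 0)), but C strictly increases along every unbounded feasible direction, so there is no improving ray and the minimum is attained at a vertex.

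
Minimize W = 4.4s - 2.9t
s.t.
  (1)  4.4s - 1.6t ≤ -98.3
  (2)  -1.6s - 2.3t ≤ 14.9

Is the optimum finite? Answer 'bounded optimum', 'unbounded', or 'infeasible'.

unbounded

From the feasible point (-24993/1268, 2293/317), moving in the direction (1.6, 4.4) keeps every constraint satisfied while W decreases without bound.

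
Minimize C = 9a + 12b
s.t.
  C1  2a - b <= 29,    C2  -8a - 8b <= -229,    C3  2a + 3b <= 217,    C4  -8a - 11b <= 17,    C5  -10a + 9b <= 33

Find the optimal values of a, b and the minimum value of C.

At the optimal vertex, 2a - b = 29 and -8a - 8b = -229.
Solving simultaneously gives a = 461/24, b = 113/12.

a = 461/24, b = 113/12, minimum C = 2287/8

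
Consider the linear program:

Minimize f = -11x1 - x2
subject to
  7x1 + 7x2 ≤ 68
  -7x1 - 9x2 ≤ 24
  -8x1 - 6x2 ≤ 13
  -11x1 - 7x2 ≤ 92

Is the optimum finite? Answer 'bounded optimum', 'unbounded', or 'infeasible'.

bounded optimum

Feasible corners and f = -11x1 - x2:
  (390/7, -46) → f = -3968/7
  (-499/14, 635/14) → f = 2427/7
  (9/10, -101/30) → f = -98/15
The feasible region has finitely many vertices and no improving ray; the minimum is -3968/7 at (390/7, -46).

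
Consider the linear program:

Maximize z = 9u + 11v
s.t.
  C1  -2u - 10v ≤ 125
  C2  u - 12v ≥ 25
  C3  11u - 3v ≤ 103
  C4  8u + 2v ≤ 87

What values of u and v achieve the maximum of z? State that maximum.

Extreme points and z = 9u + 11v:
  (-625/17, -175/34) → z = -775/2
  (655/116, -1581/116) → z = -2874/29
  (9, -4/3) → z = 199/3

The optimum lies where u - 12v = 25 and 11u - 3v = 103.
Solving simultaneously gives u = 9, v = -4/3.

u = 9, v = -4/3, maximum z = 199/3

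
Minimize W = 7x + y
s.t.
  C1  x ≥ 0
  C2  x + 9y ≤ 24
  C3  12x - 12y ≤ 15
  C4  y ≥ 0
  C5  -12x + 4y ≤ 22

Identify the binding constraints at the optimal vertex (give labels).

Vertices and W = 7x + y:
  (0, 8/3) → W = 8/3
  (0, 0) → W = 0
  (141/40, 91/40) → W = 539/20
  (5/4, 0) → W = 35/4

The minimum is at (0, 0). Substituting into each constraint, equality holds for C1 and C4; the remaining constraints have slack.

C1 and C4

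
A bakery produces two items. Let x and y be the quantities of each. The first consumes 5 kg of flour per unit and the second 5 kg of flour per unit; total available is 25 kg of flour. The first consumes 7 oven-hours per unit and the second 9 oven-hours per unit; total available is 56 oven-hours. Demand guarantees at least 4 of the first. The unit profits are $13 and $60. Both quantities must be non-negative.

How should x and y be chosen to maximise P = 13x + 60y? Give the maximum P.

x = 4, y = 1, maximum P = 112

Extreme points and P = 13x + 60y:
  (5, 0) → P = 65
  (4, 0) → P = 52
  (4, 1) → P = 112

The binding constraints are 5x + 5y = 25 and x = 4.
Solving simultaneously gives x = 4, y = 1.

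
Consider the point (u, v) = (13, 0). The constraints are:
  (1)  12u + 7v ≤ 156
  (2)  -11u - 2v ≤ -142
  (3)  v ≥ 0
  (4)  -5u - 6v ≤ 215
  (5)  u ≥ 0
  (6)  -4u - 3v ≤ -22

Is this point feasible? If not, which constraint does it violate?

feasible

(1): 156 ≤ 156 ✓
(2): -143 ≤ -142 ✓
(3): 0 ≥ 0 ✓
(4): -65 ≤ 215 ✓
(5): 13 ≥ 0 ✓
(6): -52 ≤ -22 ✓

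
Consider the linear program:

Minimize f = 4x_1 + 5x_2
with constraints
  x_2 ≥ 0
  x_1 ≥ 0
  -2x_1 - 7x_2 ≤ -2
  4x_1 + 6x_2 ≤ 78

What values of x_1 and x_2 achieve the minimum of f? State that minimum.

Corner points and f = 4x_1 + 5x_2:
  (1, 0) → f = 4
  (39/2, 0) → f = 78
  (0, 2/7) → f = 10/7
  (0, 13) → f = 65

At the optimal vertex, x_1 = 0 and -2x_1 - 7x_2 = -2.
Solving simultaneously gives x_1 = 0, x_2 = 2/7.

x_1 = 0, x_2 = 2/7, minimum f = 10/7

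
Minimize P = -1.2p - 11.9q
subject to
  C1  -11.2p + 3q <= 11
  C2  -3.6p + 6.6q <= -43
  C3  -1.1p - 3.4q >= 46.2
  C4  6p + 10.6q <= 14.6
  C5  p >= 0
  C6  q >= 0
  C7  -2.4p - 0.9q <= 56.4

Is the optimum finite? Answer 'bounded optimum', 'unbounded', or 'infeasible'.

infeasible

The boundaries -1.1p - 3.4q = 46.2 and 6p + 10.6q = 14.6 meet at (26968/437, -14663/437), but that point violates q ≥ 0. Every candidate vertex is excluded by some other constraint, so the feasible region is empty.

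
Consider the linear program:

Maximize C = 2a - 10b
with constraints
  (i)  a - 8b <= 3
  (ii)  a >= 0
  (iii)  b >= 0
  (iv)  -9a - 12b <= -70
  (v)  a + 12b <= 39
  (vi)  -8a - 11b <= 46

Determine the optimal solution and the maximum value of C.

a = 87/5, b = 9/5, maximum C = 84/5

Corner points and C = 2a - 10b:
  (149/21, 43/84) → C = 127/14
  (87/5, 9/5) → C = 84/5
  (31/8, 281/96) → C = -1033/48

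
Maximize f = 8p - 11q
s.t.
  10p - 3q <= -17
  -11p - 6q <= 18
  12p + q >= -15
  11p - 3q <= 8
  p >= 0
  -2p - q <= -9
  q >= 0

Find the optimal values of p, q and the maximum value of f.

Feasible corners and f = 8p - 11q:
  (25, 89) → f = -779
  (5/8, 31/4) → f = -321/4
  (0, 9) → f = -99
The feasible region is unbounded (it extends along (0, 1), (3, 11)), but f strictly decreases along every unbounded feasible direction, so there is no improving ray and the maximum is attained at a vertex.

The optimum lies where 10p - 3q = -17 and -2p - q = -9.
Solving simultaneously gives p = 5/8, q = 31/4.

p = 5/8, q = 31/4, maximum f = -321/4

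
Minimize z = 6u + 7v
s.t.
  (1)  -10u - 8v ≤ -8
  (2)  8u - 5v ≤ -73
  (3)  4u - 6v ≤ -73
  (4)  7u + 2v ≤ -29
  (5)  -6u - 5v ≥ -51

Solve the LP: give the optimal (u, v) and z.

u = -62/9, v = 173/18, minimum z = 467/18

Feasible corners and z = 6u + 7v:
  (-62/9, 173/18) → z = 467/18
  (-184, 231) → z = 513
  (-247/23, 531/23) → z = 2235/23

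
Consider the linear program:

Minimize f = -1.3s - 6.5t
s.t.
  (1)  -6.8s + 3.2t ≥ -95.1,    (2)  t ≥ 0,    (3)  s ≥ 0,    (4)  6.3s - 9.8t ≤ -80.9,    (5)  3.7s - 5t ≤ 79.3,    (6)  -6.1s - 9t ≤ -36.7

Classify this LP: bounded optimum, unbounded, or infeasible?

unbounded

From the feasible point (59543/2324, 114925/4648), moving in the direction (0, 1) keeps every constraint satisfied while f decreases without bound.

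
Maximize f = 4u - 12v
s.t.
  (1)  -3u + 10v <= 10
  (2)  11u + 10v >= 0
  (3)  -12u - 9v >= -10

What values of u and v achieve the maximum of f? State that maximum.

u = 100/21, v = -110/21, maximum f = 1720/21

The optimum lies where 11u + 10v = 0 and -12u - 9v = -10.
Solving simultaneously gives u = 100/21, v = -110/21.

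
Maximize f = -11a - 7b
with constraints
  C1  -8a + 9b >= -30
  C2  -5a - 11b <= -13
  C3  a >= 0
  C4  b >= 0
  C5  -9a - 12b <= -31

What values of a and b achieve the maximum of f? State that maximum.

a = 0, b = 31/12, maximum f = -217/12

Corner points and f = -11a - 7b:
  (15/4, 0) → f = -165/4
  (0, 31/12) → f = -217/12
  (31/9, 0) → f = -341/9
The feasible region is unbounded (it extends along (0, 1), (9, 8)), but f strictly decreases along every unbounded feasible direction, so there is no improving ray and the maximum is attained at a vertex.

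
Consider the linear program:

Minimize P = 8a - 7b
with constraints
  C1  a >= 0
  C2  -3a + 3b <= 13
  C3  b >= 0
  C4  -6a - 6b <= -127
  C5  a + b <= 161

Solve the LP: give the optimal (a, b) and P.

a = 101/12, b = 51/4, minimum P = -263/12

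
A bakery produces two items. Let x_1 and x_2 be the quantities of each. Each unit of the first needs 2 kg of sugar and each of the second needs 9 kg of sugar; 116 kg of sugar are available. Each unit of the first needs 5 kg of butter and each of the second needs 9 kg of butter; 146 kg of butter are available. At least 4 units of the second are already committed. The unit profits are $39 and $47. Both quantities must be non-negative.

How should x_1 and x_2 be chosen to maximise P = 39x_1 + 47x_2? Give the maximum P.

x_1 = 22, x_2 = 4, maximum P = 1046

Feasible corners and P = 39x_1 + 47x_2:
  (0, 116/9) → P = 5452/9
  (0, 4) → P = 188
  (10, 32/3) → P = 2674/3
  (22, 4) → P = 1046

The binding constraints are 5x_1 + 9x_2 = 146 and x_2 = 4.
Solving simultaneously gives x_1 = 22, x_2 = 4.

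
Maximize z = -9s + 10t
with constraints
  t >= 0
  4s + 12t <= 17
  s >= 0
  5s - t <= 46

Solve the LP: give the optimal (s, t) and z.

Feasible corners and z = -9s + 10t:
  (17/4, 0) → z = -153/4
  (0, 0) → z = 0
  (0, 17/12) → z = 85/6

s = 0, t = 17/12, maximum z = 85/6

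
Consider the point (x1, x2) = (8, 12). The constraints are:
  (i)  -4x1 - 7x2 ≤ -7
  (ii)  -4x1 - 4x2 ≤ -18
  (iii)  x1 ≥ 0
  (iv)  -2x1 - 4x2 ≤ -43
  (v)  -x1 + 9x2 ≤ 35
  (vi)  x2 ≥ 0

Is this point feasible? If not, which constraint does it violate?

not feasible — violates (v)

Constraint (v): -x1 + 9x2 = 100, which is not ≤ 35. All other constraints are satisfied.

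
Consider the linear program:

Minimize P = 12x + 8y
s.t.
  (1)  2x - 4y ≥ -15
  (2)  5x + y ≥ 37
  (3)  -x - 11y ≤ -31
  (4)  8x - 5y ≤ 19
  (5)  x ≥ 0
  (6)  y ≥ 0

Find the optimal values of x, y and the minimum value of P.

x = 68/11, y = 67/11, minimum P = 1352/11

Extreme points and P = 12x + 8y:
  (133/22, 149/22) → P = 1394/11
  (151/22, 79/11) → P = 1538/11
  (68/11, 67/11) → P = 1352/11

The binding constraints are 5x + y = 37 and 8x - 5y = 19.
Solving simultaneously gives x = 68/11, y = 67/11.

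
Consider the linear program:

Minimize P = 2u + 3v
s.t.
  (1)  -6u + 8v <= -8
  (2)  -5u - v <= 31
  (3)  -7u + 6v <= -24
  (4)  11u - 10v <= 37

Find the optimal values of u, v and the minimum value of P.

u = 9/2, v = 5/4, minimum P = 51/4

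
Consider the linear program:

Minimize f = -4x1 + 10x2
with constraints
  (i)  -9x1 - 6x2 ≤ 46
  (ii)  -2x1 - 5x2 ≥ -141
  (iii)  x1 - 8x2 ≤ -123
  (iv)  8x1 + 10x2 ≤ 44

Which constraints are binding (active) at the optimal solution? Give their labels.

(iii) and (iv)

Vertices and f = -4x1 + 10x2:
  (-553/39, 1061/78) → f = 7517/39
  (-362/21, 382/21) → f = 1756/7
  (-439/37, 514/37) → f = 6896/37

The minimum is at (-439/37, 514/37). Substituting into each constraint, equality holds for (iii) and (iv); the remaining constraints have slack.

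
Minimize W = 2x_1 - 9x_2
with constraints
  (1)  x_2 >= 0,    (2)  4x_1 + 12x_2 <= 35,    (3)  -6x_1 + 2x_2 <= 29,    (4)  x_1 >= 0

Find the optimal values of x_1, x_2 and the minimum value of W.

Vertices and W = 2x_1 - 9x_2:
  (35/4, 0) → W = 35/2
  (0, 0) → W = 0
  (0, 35/12) → W = -105/4

x_1 = 0, x_2 = 35/12, minimum W = -105/4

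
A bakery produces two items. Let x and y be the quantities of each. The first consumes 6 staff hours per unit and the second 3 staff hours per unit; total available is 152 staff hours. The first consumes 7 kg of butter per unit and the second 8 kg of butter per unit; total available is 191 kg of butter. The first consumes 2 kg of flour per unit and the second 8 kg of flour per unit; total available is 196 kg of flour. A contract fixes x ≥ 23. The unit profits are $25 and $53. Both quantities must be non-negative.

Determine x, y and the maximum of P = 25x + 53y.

Feasible corners and P = 25x + 53y:
  (76/3, 0) → P = 1900/3
  (23, 0) → P = 575
  (643/27, 82/27) → P = 2269/3
  (23, 15/4) → P = 3095/4

The optimum lies where 7x + 8y = 191 and x = 23.
Solving simultaneously gives x = 23, y = 15/4.

x = 23, y = 15/4, maximum P = 3095/4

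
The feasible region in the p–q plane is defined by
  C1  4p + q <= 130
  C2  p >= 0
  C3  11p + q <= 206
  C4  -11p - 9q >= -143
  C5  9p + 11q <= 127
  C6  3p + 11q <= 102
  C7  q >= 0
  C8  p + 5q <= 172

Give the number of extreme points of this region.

The feasible vertices (each the meet of two boundaries and inside every other half-plane) are:
  (0, 102/11)
  (0, 0)
  (43/4, 11/4)
  (13, 0)
  (25/6, 179/22)

5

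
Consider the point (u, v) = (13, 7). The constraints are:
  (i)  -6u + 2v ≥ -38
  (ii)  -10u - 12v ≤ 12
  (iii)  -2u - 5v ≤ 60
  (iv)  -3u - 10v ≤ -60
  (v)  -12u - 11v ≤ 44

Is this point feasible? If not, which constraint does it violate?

Constraint (i): -6u + 2v = -64, which is not ≥ -38. All other constraints are satisfied.

not feasible — violates (i)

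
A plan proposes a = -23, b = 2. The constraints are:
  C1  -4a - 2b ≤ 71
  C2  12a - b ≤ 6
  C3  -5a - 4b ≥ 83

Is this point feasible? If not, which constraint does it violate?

not feasible — violates C1

Constraint C1: -4a - 2b = 88, which is not ≤ 71. All other constraints are satisfied.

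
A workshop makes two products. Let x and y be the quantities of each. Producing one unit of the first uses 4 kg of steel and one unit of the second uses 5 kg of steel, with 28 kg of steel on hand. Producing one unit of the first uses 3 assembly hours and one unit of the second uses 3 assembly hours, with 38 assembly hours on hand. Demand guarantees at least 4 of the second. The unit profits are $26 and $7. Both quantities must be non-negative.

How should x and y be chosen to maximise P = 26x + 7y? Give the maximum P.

Vertices and P = 26x + 7y:
  (0, 28/5) → P = 196/5
  (0, 4) → P = 28
  (2, 4) → P = 80

At the optimal vertex, 4x + 5y = 28 and y = 4.
Solving simultaneously gives x = 2, y = 4.

x = 2, y = 4, maximum P = 80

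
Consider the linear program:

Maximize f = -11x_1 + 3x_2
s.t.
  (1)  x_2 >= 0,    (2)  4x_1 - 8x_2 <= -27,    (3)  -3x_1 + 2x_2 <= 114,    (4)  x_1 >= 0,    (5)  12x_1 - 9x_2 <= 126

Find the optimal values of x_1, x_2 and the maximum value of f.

Extreme points and f = -11x_1 + 3x_2:
  (0, 27/8) → f = 81/8
  (417/20, 69/5) → f = -3759/20
  (0, 57) → f = 171
The feasible region is unbounded (it extends along (3, 4), (2, 3)), but f strictly decreases along every unbounded feasible direction, so there is no improving ray and the maximum is attained at a vertex.

At the optimal vertex, -3x_1 + 2x_2 = 114 and x_1 = 0.
Solving simultaneously gives x_1 = 0, x_2 = 57.

x_1 = 0, x_2 = 57, maximum f = 171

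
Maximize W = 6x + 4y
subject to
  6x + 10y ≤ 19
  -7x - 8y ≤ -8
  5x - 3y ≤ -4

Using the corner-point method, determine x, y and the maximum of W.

Corner points and W = 6x + 4y:
  (-36/11, 85/22) → W = -46/11
  (1/4, 7/4) → W = 17/2
  (-8/61, 68/61) → W = 224/61

The optimum lies where 6x + 10y = 19 and 5x - 3y = -4.
Solving simultaneously gives x = 1/4, y = 7/4.

x = 1/4, y = 7/4, maximum W = 17/2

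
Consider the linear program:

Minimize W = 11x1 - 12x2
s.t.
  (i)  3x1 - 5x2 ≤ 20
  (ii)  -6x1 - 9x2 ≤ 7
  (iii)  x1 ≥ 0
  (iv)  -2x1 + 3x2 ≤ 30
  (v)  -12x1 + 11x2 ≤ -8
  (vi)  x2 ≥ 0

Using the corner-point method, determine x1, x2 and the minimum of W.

x1 = 177/7, x2 = 188/7, minimum W = -309/7

The feasible region is unbounded (it extends along (5, 3), (3, 2)), but W strictly increases along every unbounded feasible direction, so there is no improving ray and the minimum is attained at a vertex.

The binding constraints are -2x1 + 3x2 = 30 and -12x1 + 11x2 = -8.
Solving simultaneously gives x1 = 177/7, x2 = 188/7.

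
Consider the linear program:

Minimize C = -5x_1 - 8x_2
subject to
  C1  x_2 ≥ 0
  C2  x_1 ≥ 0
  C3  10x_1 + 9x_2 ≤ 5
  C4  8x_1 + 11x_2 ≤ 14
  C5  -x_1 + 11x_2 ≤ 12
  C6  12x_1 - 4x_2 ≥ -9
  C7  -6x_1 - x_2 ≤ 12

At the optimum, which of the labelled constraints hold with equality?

C2 and C3

Corner points and C = -5x_1 - 8x_2:
  (0, 0) → C = 0
  (1/2, 0) → C = -5/2
  (0, 5/9) → C = -40/9

The minimum is at (0, 5/9). Substituting into each constraint, equality holds for C2 and C3; the remaining constraints have slack.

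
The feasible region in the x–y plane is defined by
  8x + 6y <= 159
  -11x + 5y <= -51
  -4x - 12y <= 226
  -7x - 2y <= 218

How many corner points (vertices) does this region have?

Pairwise boundary intersections that survive every other constraint:
  (1101/106, 1341/106)
  (136/3, -611/18)
  (-259/76, -1345/76)

3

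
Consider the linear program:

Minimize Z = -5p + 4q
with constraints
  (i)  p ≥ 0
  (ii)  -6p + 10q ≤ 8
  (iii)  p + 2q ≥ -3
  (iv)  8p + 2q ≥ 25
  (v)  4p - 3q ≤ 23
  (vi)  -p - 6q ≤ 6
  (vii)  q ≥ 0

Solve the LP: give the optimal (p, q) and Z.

Vertices and Z = -5p + 4q:
  (117/46, 107/46) → Z = -157/46
  (127/11, 85/11) → Z = -295/11
  (25/8, 0) → Z = -125/8
  (23/4, 0) → Z = -115/4

The optimum lies where 4p - 3q = 23 and q = 0.
Solving simultaneously gives p = 23/4, q = 0.

p = 23/4, q = 0, minimum Z = -115/4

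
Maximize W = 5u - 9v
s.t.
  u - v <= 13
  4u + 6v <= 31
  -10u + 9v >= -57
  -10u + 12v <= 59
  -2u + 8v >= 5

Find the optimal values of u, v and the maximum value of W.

u = 109/22, v = 41/22, maximum W = 8

Extreme points and W = 5u - 9v:
  (1/6, 91/18) → W = -134/3
  (109/22, 41/22) → W = 8
  (-103/14, -17/14) → W = -181/7

The optimum lies where 4u + 6v = 31 and -2u + 8v = 5.
Solving simultaneously gives u = 109/22, v = 41/22.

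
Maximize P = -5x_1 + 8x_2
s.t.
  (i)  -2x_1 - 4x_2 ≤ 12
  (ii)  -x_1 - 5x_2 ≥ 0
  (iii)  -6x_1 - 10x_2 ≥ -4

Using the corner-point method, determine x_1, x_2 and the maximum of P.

Feasible corners and P = -5x_1 + 8x_2:
  (-10, 2) → P = 66
  (34, -20) → P = -330
  (1, -1/5) → P = -33/5

x_1 = -10, x_2 = 2, maximum P = 66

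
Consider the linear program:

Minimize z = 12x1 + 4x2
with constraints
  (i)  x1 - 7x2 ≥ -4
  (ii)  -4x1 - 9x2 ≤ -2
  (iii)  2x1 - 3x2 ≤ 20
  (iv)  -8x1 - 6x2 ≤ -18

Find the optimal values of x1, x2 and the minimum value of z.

x1 = 51/31, x2 = 25/31, minimum z = 712/31

Feasible corners and z = 12x1 + 4x2:
  (152/11, 28/11) → z = 176
  (51/31, 25/31) → z = 712/31
  (31/5, -38/15) → z = 964/15
  (25/8, -7/6) → z = 197/6

The binding constraints are x1 - 7x2 = -4 and -8x1 - 6x2 = -18.
Solving simultaneously gives x1 = 51/31, x2 = 25/31.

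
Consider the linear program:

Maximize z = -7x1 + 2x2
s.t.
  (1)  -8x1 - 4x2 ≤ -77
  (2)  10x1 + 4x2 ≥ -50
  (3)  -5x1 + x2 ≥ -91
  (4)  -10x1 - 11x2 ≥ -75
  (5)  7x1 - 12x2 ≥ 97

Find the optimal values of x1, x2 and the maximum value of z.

x1 = 547/48, x2 = -85/24, maximum z = -4169/48

Extreme points and z = -7x1 + 2x2:
  (63/4, -49/4) → z = -539/4
  (547/48, -85/24) → z = -4169/48
  (1076/65, -107/13) → z = -8602/65

The binding constraints are -8x1 - 4x2 = -77 and -10x1 - 11x2 = -75.
Solving simultaneously gives x1 = 547/48, x2 = -85/24.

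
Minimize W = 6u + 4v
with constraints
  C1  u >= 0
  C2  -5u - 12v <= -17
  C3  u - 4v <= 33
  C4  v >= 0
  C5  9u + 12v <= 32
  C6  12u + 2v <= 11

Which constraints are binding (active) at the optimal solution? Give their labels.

C1 and C2

Vertices and W = 6u + 4v:
  (0, 17/12) → W = 17/3
  (0, 8/3) → W = 32/3
  (49/67, 149/134) → W = 592/67
  (34/63, 95/42) → W = 86/7

The minimum is at (0, 17/12). Substituting into each constraint, equality holds for C1 and C2; the remaining constraints have slack.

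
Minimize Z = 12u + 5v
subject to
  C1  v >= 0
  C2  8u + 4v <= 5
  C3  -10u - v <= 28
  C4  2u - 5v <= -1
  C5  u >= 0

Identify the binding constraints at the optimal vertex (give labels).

Feasible corners and Z = 12u + 5v:
  (7/16, 3/8) → Z = 57/8
  (0, 5/4) → Z = 25/4
  (0, 1/5) → Z = 1

The minimum is at (0, 1/5). Substituting into each constraint, equality holds for C4 and C5; the remaining constraints have slack.

C4 and C5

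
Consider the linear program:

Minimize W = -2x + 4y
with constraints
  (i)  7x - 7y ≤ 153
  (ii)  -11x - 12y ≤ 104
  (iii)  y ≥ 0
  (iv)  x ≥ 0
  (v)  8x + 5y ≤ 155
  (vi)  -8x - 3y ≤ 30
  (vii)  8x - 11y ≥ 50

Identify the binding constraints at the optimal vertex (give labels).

(iii) and (v)

Extreme points and W = -2x + 4y:
  (155/8, 0) → W = -155/4
  (25/4, 0) → W = -25/2
  (1955/128, 105/16) → W = -275/64

The minimum is at (155/8, 0). Substituting into each constraint, equality holds for (iii) and (v); the remaining constraints have slack.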